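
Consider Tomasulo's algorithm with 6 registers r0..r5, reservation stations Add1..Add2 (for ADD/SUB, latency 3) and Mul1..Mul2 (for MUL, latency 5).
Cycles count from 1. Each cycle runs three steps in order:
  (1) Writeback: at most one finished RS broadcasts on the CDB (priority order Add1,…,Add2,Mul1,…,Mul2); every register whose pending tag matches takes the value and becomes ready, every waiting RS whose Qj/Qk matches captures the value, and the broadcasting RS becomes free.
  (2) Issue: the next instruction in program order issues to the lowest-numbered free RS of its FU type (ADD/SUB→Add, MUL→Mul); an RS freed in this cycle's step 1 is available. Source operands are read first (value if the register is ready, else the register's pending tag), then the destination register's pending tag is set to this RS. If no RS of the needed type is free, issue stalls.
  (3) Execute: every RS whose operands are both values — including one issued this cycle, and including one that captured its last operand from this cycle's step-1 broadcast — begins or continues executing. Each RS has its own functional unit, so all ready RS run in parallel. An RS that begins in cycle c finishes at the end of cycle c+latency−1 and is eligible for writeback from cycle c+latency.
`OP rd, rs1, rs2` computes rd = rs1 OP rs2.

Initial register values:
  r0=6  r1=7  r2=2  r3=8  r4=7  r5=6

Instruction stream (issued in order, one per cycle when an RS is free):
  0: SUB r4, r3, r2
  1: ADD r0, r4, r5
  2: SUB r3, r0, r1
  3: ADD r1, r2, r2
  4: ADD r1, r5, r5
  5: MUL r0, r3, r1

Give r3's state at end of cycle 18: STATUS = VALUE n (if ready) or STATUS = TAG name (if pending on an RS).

  c1: issue SUB r4<-Add1  regs: r0:6,r1:7,r2:2,r3:8,r4:Add1,r5:6
  c2: issue ADD r0<-Add2  regs: r0:Add2,r1:7,r2:2,r3:8,r4:Add1,r5:6
  c3: stall  regs: r0:Add2,r1:7,r2:2,r3:8,r4:Add1,r5:6
  c4: CDB Add1=6; issue SUB r3<-Add1  regs: r0:Add2,r1:7,r2:2,r3:Add1,r4:6,r5:6
  c5: stall  regs: r0:Add2,r1:7,r2:2,r3:Add1,r4:6,r5:6
  c6: stall  regs: r0:Add2,r1:7,r2:2,r3:Add1,r4:6,r5:6
  c7: CDB Add2=12; issue ADD r1<-Add2  regs: r0:12,r1:Add2,r2:2,r3:Add1,r4:6,r5:6
  c8: stall  regs: r0:12,r1:Add2,r2:2,r3:Add1,r4:6,r5:6
  c9: stall  regs: r0:12,r1:Add2,r2:2,r3:Add1,r4:6,r5:6
  c10: CDB Add1=5; issue ADD r1<-Add1  regs: r0:12,r1:Add1,r2:2,r3:5,r4:6,r5:6
  c11: CDB Add2=4; issue MUL r0<-Mul1  regs: r0:Mul1,r1:Add1,r2:2,r3:5,r4:6,r5:6
  c12: -  regs: r0:Mul1,r1:Add1,r2:2,r3:5,r4:6,r5:6
  c13: CDB Add1=12  regs: r0:Mul1,r1:12,r2:2,r3:5,r4:6,r5:6
  c14: -  regs: r0:Mul1,r1:12,r2:2,r3:5,r4:6,r5:6
  c15: -  regs: r0:Mul1,r1:12,r2:2,r3:5,r4:6,r5:6
  c16: -  regs: r0:Mul1,r1:12,r2:2,r3:5,r4:6,r5:6
  c17: -  regs: r0:Mul1,r1:12,r2:2,r3:5,r4:6,r5:6
  c18: CDB Mul1=60  regs: r0:60,r1:12,r2:2,r3:5,r4:6,r5:6

STATUS = VALUE 5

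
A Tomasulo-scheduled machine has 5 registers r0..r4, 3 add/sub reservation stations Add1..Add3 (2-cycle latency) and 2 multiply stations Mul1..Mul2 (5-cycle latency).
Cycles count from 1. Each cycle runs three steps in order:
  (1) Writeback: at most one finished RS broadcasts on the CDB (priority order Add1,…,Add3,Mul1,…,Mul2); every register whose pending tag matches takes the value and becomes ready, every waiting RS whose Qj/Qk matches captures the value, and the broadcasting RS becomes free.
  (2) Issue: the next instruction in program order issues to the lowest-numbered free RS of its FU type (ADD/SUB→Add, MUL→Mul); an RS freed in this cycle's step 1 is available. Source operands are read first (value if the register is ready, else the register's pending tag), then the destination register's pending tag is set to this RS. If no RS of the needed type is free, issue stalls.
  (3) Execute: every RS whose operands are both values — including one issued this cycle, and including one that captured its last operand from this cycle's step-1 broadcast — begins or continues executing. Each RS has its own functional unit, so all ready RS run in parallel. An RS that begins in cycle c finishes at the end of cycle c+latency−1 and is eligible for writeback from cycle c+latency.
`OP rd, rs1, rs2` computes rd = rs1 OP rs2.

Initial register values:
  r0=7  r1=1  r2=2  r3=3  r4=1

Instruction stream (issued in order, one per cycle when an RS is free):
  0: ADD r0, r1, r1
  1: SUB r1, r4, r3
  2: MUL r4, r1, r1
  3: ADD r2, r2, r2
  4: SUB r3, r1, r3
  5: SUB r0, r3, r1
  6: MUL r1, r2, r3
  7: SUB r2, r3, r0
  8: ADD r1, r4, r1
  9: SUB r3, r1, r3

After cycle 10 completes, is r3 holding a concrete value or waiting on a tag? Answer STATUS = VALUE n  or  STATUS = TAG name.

STATUS = TAG Add3

c1: issue ADD r0<-Add1 | r0:Add1,r1:1,r2:2,r3:3,r4:1
c2: issue SUB r1<-Add2 | r0:Add1,r1:Add2,r2:2,r3:3,r4:1
c3: CDB Add1=2; issue MUL r4<-Mul1 | r0:2,r1:Add2,r2:2,r3:3,r4:Mul1
c4: CDB Add2=-2; issue ADD r2<-Add1 | r0:2,r1:-2,r2:Add1,r3:3,r4:Mul1
c5: issue SUB r3<-Add2 | r0:2,r1:-2,r2:Add1,r3:Add2,r4:Mul1
c6: CDB Add1=4; issue SUB r0<-Add1 | r0:Add1,r1:-2,r2:4,r3:Add2,r4:Mul1
c7: CDB Add2=-5; issue MUL r1<-Mul2 | r0:Add1,r1:Mul2,r2:4,r3:-5,r4:Mul1
c8: issue SUB r2<-Add2 | r0:Add1,r1:Mul2,r2:Add2,r3:-5,r4:Mul1
c9: CDB Add1=-3; issue ADD r1<-Add1 | r0:-3,r1:Add1,r2:Add2,r3:-5,r4:Mul1
c10: CDB Mul1=4; issue SUB r3<-Add3 | r0:-3,r1:Add1,r2:Add2,r3:Add3,r4:4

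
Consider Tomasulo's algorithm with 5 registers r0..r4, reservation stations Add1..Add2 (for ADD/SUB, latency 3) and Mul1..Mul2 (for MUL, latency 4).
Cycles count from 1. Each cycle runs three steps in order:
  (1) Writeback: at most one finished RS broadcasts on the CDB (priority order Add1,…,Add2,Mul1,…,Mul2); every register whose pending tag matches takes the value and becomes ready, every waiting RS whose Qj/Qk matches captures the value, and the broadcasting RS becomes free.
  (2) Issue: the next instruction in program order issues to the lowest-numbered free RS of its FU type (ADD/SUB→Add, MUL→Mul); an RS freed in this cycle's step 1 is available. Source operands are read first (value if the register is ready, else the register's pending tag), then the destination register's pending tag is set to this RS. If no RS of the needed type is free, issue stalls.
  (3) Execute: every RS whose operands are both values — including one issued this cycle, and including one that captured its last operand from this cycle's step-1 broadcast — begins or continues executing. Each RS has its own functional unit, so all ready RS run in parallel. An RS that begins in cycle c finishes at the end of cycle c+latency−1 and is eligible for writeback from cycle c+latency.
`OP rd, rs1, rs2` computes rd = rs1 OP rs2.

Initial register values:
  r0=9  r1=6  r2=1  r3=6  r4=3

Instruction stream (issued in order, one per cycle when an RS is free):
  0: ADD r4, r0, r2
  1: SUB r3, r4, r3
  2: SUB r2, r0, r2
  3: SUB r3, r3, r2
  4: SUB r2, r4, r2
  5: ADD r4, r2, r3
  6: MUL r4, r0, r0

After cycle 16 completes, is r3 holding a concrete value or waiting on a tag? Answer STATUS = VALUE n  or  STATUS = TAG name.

c1: issue ADD r4<-Add1 | r0:9,r1:6,r2:1,r3:6,r4:Add1
c2: issue SUB r3<-Add2 | r0:9,r1:6,r2:1,r3:Add2,r4:Add1
c3: stall | r0:9,r1:6,r2:1,r3:Add2,r4:Add1
c4: CDB Add1=10; issue SUB r2<-Add1 | r0:9,r1:6,r2:Add1,r3:Add2,r4:10
c5: stall | r0:9,r1:6,r2:Add1,r3:Add2,r4:10
c6: stall | r0:9,r1:6,r2:Add1,r3:Add2,r4:10
c7: CDB Add1=8; issue SUB r3<-Add1 | r0:9,r1:6,r2:8,r3:Add1,r4:10
c8: CDB Add2=4; issue SUB r2<-Add2 | r0:9,r1:6,r2:Add2,r3:Add1,r4:10
c9: stall | r0:9,r1:6,r2:Add2,r3:Add1,r4:10
c10: stall | r0:9,r1:6,r2:Add2,r3:Add1,r4:10
c11: CDB Add1=-4; issue ADD r4<-Add1 | r0:9,r1:6,r2:Add2,r3:-4,r4:Add1
c12: CDB Add2=2; issue MUL r4<-Mul1 | r0:9,r1:6,r2:2,r3:-4,r4:Mul1
c13: - | r0:9,r1:6,r2:2,r3:-4,r4:Mul1
c14: - | r0:9,r1:6,r2:2,r3:-4,r4:Mul1
c15: CDB Add1=-2 | r0:9,r1:6,r2:2,r3:-4,r4:Mul1
c16: CDB Mul1=81 | r0:9,r1:6,r2:2,r3:-4,r4:81

STATUS = VALUE -4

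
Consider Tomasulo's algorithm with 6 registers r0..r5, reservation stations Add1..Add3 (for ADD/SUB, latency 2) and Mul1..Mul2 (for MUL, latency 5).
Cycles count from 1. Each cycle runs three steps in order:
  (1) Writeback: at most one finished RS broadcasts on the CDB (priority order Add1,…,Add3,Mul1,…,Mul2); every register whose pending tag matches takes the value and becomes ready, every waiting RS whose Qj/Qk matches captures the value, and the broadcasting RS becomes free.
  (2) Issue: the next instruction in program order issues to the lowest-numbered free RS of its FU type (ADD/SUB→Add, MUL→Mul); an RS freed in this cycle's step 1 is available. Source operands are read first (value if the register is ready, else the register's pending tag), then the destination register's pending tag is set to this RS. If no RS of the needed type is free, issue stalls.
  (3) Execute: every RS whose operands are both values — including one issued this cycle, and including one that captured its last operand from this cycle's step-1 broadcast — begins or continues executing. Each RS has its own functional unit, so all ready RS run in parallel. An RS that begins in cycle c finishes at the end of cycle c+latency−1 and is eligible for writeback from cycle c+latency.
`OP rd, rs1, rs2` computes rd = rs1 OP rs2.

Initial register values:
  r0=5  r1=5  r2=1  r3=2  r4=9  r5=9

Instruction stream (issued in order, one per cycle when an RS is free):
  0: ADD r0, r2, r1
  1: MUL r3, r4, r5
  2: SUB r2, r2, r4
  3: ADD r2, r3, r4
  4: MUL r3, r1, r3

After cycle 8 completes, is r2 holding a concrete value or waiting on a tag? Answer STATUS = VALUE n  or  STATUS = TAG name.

  c1: issue ADD r0<-Add1  regs: r0:Add1,r1:5,r2:1,r3:2,r4:9,r5:9
  c2: issue MUL r3<-Mul1  regs: r0:Add1,r1:5,r2:1,r3:Mul1,r4:9,r5:9
  c3: CDB Add1=6; issue SUB r2<-Add1  regs: r0:6,r1:5,r2:Add1,r3:Mul1,r4:9,r5:9
  c4: issue ADD r2<-Add2  regs: r0:6,r1:5,r2:Add2,r3:Mul1,r4:9,r5:9
  c5: CDB Add1=-8; issue MUL r3<-Mul2  regs: r0:6,r1:5,r2:Add2,r3:Mul2,r4:9,r5:9
  c6: -  regs: r0:6,r1:5,r2:Add2,r3:Mul2,r4:9,r5:9
  c7: CDB Mul1=81  regs: r0:6,r1:5,r2:Add2,r3:Mul2,r4:9,r5:9
  c8: -  regs: r0:6,r1:5,r2:Add2,r3:Mul2,r4:9,r5:9

STATUS = TAG Add2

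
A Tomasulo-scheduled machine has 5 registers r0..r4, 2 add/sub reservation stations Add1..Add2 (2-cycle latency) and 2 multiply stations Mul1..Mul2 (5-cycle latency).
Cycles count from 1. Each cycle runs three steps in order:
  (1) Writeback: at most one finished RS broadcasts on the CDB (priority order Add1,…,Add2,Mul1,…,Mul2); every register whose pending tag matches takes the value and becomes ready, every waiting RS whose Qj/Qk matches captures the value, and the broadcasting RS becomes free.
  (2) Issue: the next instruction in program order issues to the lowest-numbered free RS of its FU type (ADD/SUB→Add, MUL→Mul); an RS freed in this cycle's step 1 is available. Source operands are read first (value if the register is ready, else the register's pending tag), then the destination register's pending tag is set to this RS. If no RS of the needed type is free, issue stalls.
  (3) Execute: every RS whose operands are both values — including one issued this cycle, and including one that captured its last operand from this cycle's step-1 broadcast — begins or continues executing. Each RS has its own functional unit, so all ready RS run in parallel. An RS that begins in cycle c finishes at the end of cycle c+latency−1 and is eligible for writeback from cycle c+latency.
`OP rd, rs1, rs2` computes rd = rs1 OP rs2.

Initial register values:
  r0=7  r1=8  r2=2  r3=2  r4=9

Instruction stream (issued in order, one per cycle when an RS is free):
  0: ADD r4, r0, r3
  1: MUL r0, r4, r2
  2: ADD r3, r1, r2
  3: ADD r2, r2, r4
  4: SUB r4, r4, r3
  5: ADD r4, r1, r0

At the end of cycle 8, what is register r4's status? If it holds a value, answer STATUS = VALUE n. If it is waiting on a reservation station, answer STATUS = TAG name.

STATUS = TAG Add2

  c1: issue ADD r4<-Add1  regs: r0:7,r1:8,r2:2,r3:2,r4:Add1
  c2: issue MUL r0<-Mul1  regs: r0:Mul1,r1:8,r2:2,r3:2,r4:Add1
  c3: CDB Add1=9; issue ADD r3<-Add1  regs: r0:Mul1,r1:8,r2:2,r3:Add1,r4:9
  c4: issue ADD r2<-Add2  regs: r0:Mul1,r1:8,r2:Add2,r3:Add1,r4:9
  c5: CDB Add1=10; issue SUB r4<-Add1  regs: r0:Mul1,r1:8,r2:Add2,r3:10,r4:Add1
  c6: CDB Add2=11; issue ADD r4<-Add2  regs: r0:Mul1,r1:8,r2:11,r3:10,r4:Add2
  c7: CDB Add1=-1  regs: r0:Mul1,r1:8,r2:11,r3:10,r4:Add2
  c8: CDB Mul1=18  regs: r0:18,r1:8,r2:11,r3:10,r4:Add2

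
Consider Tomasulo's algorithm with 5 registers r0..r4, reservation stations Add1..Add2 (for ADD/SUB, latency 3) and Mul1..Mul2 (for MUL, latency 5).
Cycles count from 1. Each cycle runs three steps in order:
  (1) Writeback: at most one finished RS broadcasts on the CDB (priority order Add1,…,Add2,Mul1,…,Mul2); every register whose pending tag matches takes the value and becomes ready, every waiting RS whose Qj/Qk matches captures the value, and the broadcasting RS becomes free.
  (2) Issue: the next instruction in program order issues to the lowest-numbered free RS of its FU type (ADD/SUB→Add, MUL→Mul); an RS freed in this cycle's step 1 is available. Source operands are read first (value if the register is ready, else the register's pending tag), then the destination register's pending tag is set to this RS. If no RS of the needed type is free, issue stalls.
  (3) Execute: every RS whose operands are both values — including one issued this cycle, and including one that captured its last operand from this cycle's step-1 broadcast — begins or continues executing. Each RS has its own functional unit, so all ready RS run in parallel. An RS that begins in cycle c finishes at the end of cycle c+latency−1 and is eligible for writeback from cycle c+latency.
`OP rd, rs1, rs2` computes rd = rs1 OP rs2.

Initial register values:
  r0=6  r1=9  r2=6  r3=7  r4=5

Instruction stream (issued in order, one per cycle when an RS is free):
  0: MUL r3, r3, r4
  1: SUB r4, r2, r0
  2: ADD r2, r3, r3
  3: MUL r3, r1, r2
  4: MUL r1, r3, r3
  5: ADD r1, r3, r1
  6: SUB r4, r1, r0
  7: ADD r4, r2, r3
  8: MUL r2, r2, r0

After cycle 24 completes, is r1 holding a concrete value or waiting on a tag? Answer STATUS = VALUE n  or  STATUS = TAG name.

STATUS = VALUE 397530

cycle 1: issue MUL r3<-Mul1 // r0:6,r1:9,r2:6,r3:Mul1,r4:5
cycle 2: issue SUB r4<-Add1 // r0:6,r1:9,r2:6,r3:Mul1,r4:Add1
cycle 3: issue ADD r2<-Add2 // r0:6,r1:9,r2:Add2,r3:Mul1,r4:Add1
cycle 4: issue MUL r3<-Mul2 // r0:6,r1:9,r2:Add2,r3:Mul2,r4:Add1
cycle 5: CDB Add1=0; stall // r0:6,r1:9,r2:Add2,r3:Mul2,r4:0
cycle 6: CDB Mul1=35; issue MUL r1<-Mul1 // r0:6,r1:Mul1,r2:Add2,r3:Mul2,r4:0
cycle 7: issue ADD r1<-Add1 // r0:6,r1:Add1,r2:Add2,r3:Mul2,r4:0
cycle 8: stall // r0:6,r1:Add1,r2:Add2,r3:Mul2,r4:0
cycle 9: CDB Add2=70; issue SUB r4<-Add2 // r0:6,r1:Add1,r2:70,r3:Mul2,r4:Add2
cycle 10: stall // r0:6,r1:Add1,r2:70,r3:Mul2,r4:Add2
cycle 11: stall // r0:6,r1:Add1,r2:70,r3:Mul2,r4:Add2
cycle 12: stall // r0:6,r1:Add1,r2:70,r3:Mul2,r4:Add2
cycle 13: stall // r0:6,r1:Add1,r2:70,r3:Mul2,r4:Add2
cycle 14: CDB Mul2=630; stall // r0:6,r1:Add1,r2:70,r3:630,r4:Add2
cycle 15: stall // r0:6,r1:Add1,r2:70,r3:630,r4:Add2
cycle 16: stall // r0:6,r1:Add1,r2:70,r3:630,r4:Add2
cycle 17: stall // r0:6,r1:Add1,r2:70,r3:630,r4:Add2
cycle 18: stall // r0:6,r1:Add1,r2:70,r3:630,r4:Add2
cycle 19: CDB Mul1=396900; stall // r0:6,r1:Add1,r2:70,r3:630,r4:Add2
cycle 20: stall // r0:6,r1:Add1,r2:70,r3:630,r4:Add2
cycle 21: stall // r0:6,r1:Add1,r2:70,r3:630,r4:Add2
cycle 22: CDB Add1=397530; issue ADD r4<-Add1 // r0:6,r1:397530,r2:70,r3:630,r4:Add1
cycle 23: issue MUL r2<-Mul1 // r0:6,r1:397530,r2:Mul1,r3:630,r4:Add1
cycle 24: - // r0:6,r1:397530,r2:Mul1,r3:630,r4:Add1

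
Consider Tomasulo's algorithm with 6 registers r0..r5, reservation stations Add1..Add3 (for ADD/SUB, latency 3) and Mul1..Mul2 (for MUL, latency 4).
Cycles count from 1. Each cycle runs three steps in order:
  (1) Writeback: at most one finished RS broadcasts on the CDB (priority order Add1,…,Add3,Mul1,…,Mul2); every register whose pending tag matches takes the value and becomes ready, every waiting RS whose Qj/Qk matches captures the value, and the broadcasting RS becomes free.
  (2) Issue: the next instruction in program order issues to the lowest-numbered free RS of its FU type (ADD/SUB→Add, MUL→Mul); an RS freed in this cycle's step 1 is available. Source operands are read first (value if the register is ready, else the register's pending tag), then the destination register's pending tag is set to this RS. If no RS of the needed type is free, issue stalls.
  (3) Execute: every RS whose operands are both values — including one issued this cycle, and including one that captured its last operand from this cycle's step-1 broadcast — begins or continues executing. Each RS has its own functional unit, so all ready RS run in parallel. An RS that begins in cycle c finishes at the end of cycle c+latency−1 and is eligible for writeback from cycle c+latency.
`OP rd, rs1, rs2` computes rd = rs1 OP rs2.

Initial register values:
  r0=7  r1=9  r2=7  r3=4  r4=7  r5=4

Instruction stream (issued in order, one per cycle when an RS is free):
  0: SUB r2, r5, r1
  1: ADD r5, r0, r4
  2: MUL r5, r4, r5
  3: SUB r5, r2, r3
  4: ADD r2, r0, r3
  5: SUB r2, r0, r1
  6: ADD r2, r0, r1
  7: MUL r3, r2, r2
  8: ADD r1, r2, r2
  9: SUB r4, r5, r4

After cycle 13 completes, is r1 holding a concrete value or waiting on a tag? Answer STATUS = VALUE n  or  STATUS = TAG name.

STATUS = TAG Add2

c1: issue SUB r2<-Add1 | r0:7,r1:9,r2:Add1,r3:4,r4:7,r5:4
c2: issue ADD r5<-Add2 | r0:7,r1:9,r2:Add1,r3:4,r4:7,r5:Add2
c3: issue MUL r5<-Mul1 | r0:7,r1:9,r2:Add1,r3:4,r4:7,r5:Mul1
c4: CDB Add1=-5; issue SUB r5<-Add1 | r0:7,r1:9,r2:-5,r3:4,r4:7,r5:Add1
c5: CDB Add2=14; issue ADD r2<-Add2 | r0:7,r1:9,r2:Add2,r3:4,r4:7,r5:Add1
c6: issue SUB r2<-Add3 | r0:7,r1:9,r2:Add3,r3:4,r4:7,r5:Add1
c7: CDB Add1=-9; issue ADD r2<-Add1 | r0:7,r1:9,r2:Add1,r3:4,r4:7,r5:-9
c8: CDB Add2=11; issue MUL r3<-Mul2 | r0:7,r1:9,r2:Add1,r3:Mul2,r4:7,r5:-9
c9: CDB Add3=-2; issue ADD r1<-Add2 | r0:7,r1:Add2,r2:Add1,r3:Mul2,r4:7,r5:-9
c10: CDB Add1=16; issue SUB r4<-Add1 | r0:7,r1:Add2,r2:16,r3:Mul2,r4:Add1,r5:-9
c11: CDB Mul1=98 | r0:7,r1:Add2,r2:16,r3:Mul2,r4:Add1,r5:-9
c12: - | r0:7,r1:Add2,r2:16,r3:Mul2,r4:Add1,r5:-9
c13: CDB Add1=-16 | r0:7,r1:Add2,r2:16,r3:Mul2,r4:-16,r5:-9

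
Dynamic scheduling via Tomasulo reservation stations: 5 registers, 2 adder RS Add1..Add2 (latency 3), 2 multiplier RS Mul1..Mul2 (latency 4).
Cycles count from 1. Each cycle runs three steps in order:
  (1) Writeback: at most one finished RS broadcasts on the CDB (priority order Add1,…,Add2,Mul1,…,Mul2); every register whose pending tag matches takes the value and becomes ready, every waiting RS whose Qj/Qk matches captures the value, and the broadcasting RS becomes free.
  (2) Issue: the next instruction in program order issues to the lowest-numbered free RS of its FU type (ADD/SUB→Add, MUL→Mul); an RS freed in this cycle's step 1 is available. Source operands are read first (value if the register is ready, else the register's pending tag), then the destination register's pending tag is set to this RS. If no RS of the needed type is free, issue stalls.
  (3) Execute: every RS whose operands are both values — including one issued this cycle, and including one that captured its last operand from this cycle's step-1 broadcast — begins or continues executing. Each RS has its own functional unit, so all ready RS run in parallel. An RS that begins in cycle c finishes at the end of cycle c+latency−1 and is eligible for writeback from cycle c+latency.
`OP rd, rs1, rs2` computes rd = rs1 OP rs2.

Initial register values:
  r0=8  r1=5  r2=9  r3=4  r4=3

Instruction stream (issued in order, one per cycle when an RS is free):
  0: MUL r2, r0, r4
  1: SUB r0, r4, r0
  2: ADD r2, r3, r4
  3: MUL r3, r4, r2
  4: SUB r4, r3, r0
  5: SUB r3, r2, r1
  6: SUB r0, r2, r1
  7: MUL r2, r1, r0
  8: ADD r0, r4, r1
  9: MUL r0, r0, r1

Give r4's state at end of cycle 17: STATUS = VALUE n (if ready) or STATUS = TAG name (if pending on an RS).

STATUS = VALUE 26

cycle 1: issue MUL r2<-Mul1 // r0:8,r1:5,r2:Mul1,r3:4,r4:3
cycle 2: issue SUB r0<-Add1 // r0:Add1,r1:5,r2:Mul1,r3:4,r4:3
cycle 3: issue ADD r2<-Add2 // r0:Add1,r1:5,r2:Add2,r3:4,r4:3
cycle 4: issue MUL r3<-Mul2 // r0:Add1,r1:5,r2:Add2,r3:Mul2,r4:3
cycle 5: CDB Add1=-5; issue SUB r4<-Add1 // r0:-5,r1:5,r2:Add2,r3:Mul2,r4:Add1
cycle 6: CDB Add2=7; issue SUB r3<-Add2 // r0:-5,r1:5,r2:7,r3:Add2,r4:Add1
cycle 7: CDB Mul1=24; stall // r0:-5,r1:5,r2:7,r3:Add2,r4:Add1
cycle 8: stall // r0:-5,r1:5,r2:7,r3:Add2,r4:Add1
cycle 9: CDB Add2=2; issue SUB r0<-Add2 // r0:Add2,r1:5,r2:7,r3:2,r4:Add1
cycle 10: CDB Mul2=21; issue MUL r2<-Mul1 // r0:Add2,r1:5,r2:Mul1,r3:2,r4:Add1
cycle 11: stall // r0:Add2,r1:5,r2:Mul1,r3:2,r4:Add1
cycle 12: CDB Add2=2; issue ADD r0<-Add2 // r0:Add2,r1:5,r2:Mul1,r3:2,r4:Add1
cycle 13: CDB Add1=26; issue MUL r0<-Mul2 // r0:Mul2,r1:5,r2:Mul1,r3:2,r4:26
cycle 14: - // r0:Mul2,r1:5,r2:Mul1,r3:2,r4:26
cycle 15: - // r0:Mul2,r1:5,r2:Mul1,r3:2,r4:26
cycle 16: CDB Add2=31 // r0:Mul2,r1:5,r2:Mul1,r3:2,r4:26
cycle 17: CDB Mul1=10 // r0:Mul2,r1:5,r2:10,r3:2,r4:26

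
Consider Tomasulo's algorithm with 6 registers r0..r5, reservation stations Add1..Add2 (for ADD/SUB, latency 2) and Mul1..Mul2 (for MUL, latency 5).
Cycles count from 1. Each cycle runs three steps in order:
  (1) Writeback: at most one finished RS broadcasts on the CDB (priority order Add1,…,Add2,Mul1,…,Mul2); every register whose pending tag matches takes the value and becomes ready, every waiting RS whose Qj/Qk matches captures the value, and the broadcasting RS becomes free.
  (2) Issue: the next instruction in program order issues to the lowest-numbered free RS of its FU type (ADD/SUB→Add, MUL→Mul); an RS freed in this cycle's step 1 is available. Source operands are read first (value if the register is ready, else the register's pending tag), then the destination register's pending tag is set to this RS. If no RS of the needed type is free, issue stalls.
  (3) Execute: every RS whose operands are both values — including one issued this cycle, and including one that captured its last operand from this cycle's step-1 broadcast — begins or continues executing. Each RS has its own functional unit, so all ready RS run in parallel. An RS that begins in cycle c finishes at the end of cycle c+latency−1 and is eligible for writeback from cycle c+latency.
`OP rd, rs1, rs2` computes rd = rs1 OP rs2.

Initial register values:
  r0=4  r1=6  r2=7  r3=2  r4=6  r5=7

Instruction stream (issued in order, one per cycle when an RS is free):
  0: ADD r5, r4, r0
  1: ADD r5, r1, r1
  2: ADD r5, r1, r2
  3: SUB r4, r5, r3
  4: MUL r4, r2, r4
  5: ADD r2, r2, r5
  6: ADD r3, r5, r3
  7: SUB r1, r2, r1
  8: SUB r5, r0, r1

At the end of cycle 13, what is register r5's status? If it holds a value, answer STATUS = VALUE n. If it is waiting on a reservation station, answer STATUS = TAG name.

c1: issue ADD r5<-Add1 | r0:4,r1:6,r2:7,r3:2,r4:6,r5:Add1
c2: issue ADD r5<-Add2 | r0:4,r1:6,r2:7,r3:2,r4:6,r5:Add2
c3: CDB Add1=10; issue ADD r5<-Add1 | r0:4,r1:6,r2:7,r3:2,r4:6,r5:Add1
c4: CDB Add2=12; issue SUB r4<-Add2 | r0:4,r1:6,r2:7,r3:2,r4:Add2,r5:Add1
c5: CDB Add1=13; issue MUL r4<-Mul1 | r0:4,r1:6,r2:7,r3:2,r4:Mul1,r5:13
c6: issue ADD r2<-Add1 | r0:4,r1:6,r2:Add1,r3:2,r4:Mul1,r5:13
c7: CDB Add2=11; issue ADD r3<-Add2 | r0:4,r1:6,r2:Add1,r3:Add2,r4:Mul1,r5:13
c8: CDB Add1=20; issue SUB r1<-Add1 | r0:4,r1:Add1,r2:20,r3:Add2,r4:Mul1,r5:13
c9: CDB Add2=15; issue SUB r5<-Add2 | r0:4,r1:Add1,r2:20,r3:15,r4:Mul1,r5:Add2
c10: CDB Add1=14 | r0:4,r1:14,r2:20,r3:15,r4:Mul1,r5:Add2
c11: - | r0:4,r1:14,r2:20,r3:15,r4:Mul1,r5:Add2
c12: CDB Add2=-10 | r0:4,r1:14,r2:20,r3:15,r4:Mul1,r5:-10
c13: CDB Mul1=77 | r0:4,r1:14,r2:20,r3:15,r4:77,r5:-10

STATUS = VALUE -10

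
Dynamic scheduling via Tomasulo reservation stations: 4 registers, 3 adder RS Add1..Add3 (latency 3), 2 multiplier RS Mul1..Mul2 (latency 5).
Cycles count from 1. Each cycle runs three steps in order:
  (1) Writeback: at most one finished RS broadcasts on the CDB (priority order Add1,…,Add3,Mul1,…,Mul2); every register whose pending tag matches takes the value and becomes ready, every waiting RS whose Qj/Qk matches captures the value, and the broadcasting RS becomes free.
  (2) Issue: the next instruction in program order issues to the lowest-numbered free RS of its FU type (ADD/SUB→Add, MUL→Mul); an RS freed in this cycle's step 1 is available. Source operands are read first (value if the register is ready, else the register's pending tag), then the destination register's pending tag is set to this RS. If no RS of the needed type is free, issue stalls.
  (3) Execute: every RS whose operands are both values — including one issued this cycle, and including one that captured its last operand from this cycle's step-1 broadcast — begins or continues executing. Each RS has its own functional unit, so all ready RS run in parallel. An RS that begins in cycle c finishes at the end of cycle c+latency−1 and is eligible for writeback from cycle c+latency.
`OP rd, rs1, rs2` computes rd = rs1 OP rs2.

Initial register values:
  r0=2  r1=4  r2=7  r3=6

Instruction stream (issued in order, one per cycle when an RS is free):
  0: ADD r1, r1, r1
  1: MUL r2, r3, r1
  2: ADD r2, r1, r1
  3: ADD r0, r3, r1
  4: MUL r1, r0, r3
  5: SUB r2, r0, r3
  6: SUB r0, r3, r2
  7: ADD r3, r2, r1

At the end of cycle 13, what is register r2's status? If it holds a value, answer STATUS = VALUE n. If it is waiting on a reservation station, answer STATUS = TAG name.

c1: issue ADD r1<-Add1 | r0:2,r1:Add1,r2:7,r3:6
c2: issue MUL r2<-Mul1 | r0:2,r1:Add1,r2:Mul1,r3:6
c3: issue ADD r2<-Add2 | r0:2,r1:Add1,r2:Add2,r3:6
c4: CDB Add1=8; issue ADD r0<-Add1 | r0:Add1,r1:8,r2:Add2,r3:6
c5: issue MUL r1<-Mul2 | r0:Add1,r1:Mul2,r2:Add2,r3:6
c6: issue SUB r2<-Add3 | r0:Add1,r1:Mul2,r2:Add3,r3:6
c7: CDB Add1=14; issue SUB r0<-Add1 | r0:Add1,r1:Mul2,r2:Add3,r3:6
c8: CDB Add2=16; issue ADD r3<-Add2 | r0:Add1,r1:Mul2,r2:Add3,r3:Add2
c9: CDB Mul1=48 | r0:Add1,r1:Mul2,r2:Add3,r3:Add2
c10: CDB Add3=8 | r0:Add1,r1:Mul2,r2:8,r3:Add2
c11: - | r0:Add1,r1:Mul2,r2:8,r3:Add2
c12: CDB Mul2=84 | r0:Add1,r1:84,r2:8,r3:Add2
c13: CDB Add1=-2 | r0:-2,r1:84,r2:8,r3:Add2

STATUS = VALUE 8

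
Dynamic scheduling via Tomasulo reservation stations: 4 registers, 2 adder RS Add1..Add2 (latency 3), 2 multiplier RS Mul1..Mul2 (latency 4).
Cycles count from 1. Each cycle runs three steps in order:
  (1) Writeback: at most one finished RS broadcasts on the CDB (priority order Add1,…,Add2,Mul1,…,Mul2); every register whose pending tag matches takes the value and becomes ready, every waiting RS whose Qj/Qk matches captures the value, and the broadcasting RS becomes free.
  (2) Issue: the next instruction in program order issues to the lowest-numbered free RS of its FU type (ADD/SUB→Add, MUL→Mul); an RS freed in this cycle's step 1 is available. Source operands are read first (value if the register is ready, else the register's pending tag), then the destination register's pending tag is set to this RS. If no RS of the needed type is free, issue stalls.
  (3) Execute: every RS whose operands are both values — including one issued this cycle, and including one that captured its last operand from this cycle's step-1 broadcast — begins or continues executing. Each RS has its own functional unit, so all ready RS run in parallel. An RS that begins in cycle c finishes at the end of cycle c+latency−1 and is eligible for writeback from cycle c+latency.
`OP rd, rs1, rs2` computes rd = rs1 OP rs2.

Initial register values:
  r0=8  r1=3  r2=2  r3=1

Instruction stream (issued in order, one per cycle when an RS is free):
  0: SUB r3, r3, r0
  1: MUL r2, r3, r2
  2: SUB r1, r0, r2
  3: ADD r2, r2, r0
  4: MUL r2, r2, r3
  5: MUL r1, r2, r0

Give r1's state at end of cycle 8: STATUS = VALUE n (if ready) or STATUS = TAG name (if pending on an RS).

STATUS = TAG Mul1

  c1: issue SUB r3<-Add1  regs: r0:8,r1:3,r2:2,r3:Add1
  c2: issue MUL r2<-Mul1  regs: r0:8,r1:3,r2:Mul1,r3:Add1
  c3: issue SUB r1<-Add2  regs: r0:8,r1:Add2,r2:Mul1,r3:Add1
  c4: CDB Add1=-7; issue ADD r2<-Add1  regs: r0:8,r1:Add2,r2:Add1,r3:-7
  c5: issue MUL r2<-Mul2  regs: r0:8,r1:Add2,r2:Mul2,r3:-7
  c6: stall  regs: r0:8,r1:Add2,r2:Mul2,r3:-7
  c7: stall  regs: r0:8,r1:Add2,r2:Mul2,r3:-7
  c8: CDB Mul1=-14; issue MUL r1<-Mul1  regs: r0:8,r1:Mul1,r2:Mul2,r3:-7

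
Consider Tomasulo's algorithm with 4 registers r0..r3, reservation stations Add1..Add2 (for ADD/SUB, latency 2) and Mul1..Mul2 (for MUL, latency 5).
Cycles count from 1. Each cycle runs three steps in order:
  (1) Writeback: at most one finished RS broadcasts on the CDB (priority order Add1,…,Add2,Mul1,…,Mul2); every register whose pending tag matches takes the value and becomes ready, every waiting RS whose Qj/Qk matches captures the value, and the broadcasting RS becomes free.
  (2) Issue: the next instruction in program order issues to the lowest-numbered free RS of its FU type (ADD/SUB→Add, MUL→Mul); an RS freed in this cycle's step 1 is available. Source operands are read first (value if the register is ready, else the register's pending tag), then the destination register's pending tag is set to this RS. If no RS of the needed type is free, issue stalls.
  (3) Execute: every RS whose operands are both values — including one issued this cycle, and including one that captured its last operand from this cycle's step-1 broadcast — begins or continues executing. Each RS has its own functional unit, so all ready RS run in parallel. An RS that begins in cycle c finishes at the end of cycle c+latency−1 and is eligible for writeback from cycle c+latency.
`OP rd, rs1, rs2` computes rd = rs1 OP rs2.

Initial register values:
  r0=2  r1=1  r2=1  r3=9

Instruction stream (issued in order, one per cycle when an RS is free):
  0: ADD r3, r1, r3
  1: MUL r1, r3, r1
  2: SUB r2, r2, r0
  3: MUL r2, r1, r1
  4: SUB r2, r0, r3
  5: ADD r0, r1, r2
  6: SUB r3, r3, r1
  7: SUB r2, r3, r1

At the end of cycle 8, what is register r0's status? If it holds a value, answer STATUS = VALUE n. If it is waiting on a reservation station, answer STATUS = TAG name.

c1: issue ADD r3<-Add1 | r0:2,r1:1,r2:1,r3:Add1
c2: issue MUL r1<-Mul1 | r0:2,r1:Mul1,r2:1,r3:Add1
c3: CDB Add1=10; issue SUB r2<-Add1 | r0:2,r1:Mul1,r2:Add1,r3:10
c4: issue MUL r2<-Mul2 | r0:2,r1:Mul1,r2:Mul2,r3:10
c5: CDB Add1=-1; issue SUB r2<-Add1 | r0:2,r1:Mul1,r2:Add1,r3:10
c6: issue ADD r0<-Add2 | r0:Add2,r1:Mul1,r2:Add1,r3:10
c7: CDB Add1=-8; issue SUB r3<-Add1 | r0:Add2,r1:Mul1,r2:-8,r3:Add1
c8: CDB Mul1=10; stall | r0:Add2,r1:10,r2:-8,r3:Add1

STATUS = TAG Add2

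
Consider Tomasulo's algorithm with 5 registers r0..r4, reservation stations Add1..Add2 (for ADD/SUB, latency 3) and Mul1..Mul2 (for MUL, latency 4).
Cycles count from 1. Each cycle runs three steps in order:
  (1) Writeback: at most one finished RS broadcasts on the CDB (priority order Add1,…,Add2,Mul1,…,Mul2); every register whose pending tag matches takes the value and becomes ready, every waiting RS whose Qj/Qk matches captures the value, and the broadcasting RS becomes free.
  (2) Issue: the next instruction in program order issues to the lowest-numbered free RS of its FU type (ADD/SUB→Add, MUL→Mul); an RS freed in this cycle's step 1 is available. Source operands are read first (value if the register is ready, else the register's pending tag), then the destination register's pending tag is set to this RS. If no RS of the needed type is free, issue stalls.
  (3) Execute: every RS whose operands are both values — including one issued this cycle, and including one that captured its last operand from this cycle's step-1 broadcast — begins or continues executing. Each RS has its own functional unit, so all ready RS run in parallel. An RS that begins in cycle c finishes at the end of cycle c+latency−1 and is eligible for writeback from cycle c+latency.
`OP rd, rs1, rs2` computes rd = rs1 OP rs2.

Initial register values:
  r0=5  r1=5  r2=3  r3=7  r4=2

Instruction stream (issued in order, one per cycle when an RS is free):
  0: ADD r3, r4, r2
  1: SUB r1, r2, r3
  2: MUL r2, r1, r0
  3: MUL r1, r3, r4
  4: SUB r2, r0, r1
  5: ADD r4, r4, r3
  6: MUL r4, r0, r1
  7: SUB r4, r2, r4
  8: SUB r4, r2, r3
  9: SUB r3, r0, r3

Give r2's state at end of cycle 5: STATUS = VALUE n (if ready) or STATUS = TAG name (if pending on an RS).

STATUS = TAG Add1

cycle 1: issue ADD r3<-Add1 // r0:5,r1:5,r2:3,r3:Add1,r4:2
cycle 2: issue SUB r1<-Add2 // r0:5,r1:Add2,r2:3,r3:Add1,r4:2
cycle 3: issue MUL r2<-Mul1 // r0:5,r1:Add2,r2:Mul1,r3:Add1,r4:2
cycle 4: CDB Add1=5; issue MUL r1<-Mul2 // r0:5,r1:Mul2,r2:Mul1,r3:5,r4:2
cycle 5: issue SUB r2<-Add1 // r0:5,r1:Mul2,r2:Add1,r3:5,r4:2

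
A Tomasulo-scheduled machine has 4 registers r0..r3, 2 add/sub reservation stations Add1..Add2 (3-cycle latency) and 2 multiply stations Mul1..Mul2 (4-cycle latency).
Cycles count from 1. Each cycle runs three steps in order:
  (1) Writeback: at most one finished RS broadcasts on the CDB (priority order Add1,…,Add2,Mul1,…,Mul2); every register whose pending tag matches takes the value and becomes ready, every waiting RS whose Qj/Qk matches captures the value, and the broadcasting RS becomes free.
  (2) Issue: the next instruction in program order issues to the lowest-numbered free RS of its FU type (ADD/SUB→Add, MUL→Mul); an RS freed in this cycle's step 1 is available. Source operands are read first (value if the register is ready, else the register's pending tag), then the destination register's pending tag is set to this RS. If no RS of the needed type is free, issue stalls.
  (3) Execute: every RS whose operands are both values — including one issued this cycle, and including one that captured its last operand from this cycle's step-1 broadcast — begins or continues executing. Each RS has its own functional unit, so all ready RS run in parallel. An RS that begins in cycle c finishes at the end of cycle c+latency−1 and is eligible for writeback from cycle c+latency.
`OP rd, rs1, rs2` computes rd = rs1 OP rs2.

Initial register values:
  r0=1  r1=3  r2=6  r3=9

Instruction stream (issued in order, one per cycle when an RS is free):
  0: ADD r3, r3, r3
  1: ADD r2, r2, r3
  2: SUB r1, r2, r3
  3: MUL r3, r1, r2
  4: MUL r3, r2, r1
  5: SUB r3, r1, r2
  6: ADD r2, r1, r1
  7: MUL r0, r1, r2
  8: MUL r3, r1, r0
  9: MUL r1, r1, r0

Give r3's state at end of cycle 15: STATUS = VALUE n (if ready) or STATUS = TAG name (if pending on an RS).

STATUS = VALUE -18

c1: issue ADD r3<-Add1 | r0:1,r1:3,r2:6,r3:Add1
c2: issue ADD r2<-Add2 | r0:1,r1:3,r2:Add2,r3:Add1
c3: stall | r0:1,r1:3,r2:Add2,r3:Add1
c4: CDB Add1=18; issue SUB r1<-Add1 | r0:1,r1:Add1,r2:Add2,r3:18
c5: issue MUL r3<-Mul1 | r0:1,r1:Add1,r2:Add2,r3:Mul1
c6: issue MUL r3<-Mul2 | r0:1,r1:Add1,r2:Add2,r3:Mul2
c7: CDB Add2=24; issue SUB r3<-Add2 | r0:1,r1:Add1,r2:24,r3:Add2
c8: stall | r0:1,r1:Add1,r2:24,r3:Add2
c9: stall | r0:1,r1:Add1,r2:24,r3:Add2
c10: CDB Add1=6; issue ADD r2<-Add1 | r0:1,r1:6,r2:Add1,r3:Add2
c11: stall | r0:1,r1:6,r2:Add1,r3:Add2
c12: stall | r0:1,r1:6,r2:Add1,r3:Add2
c13: CDB Add1=12; stall | r0:1,r1:6,r2:12,r3:Add2
c14: CDB Add2=-18; stall | r0:1,r1:6,r2:12,r3:-18
c15: CDB Mul1=144; issue MUL r0<-Mul1 | r0:Mul1,r1:6,r2:12,r3:-18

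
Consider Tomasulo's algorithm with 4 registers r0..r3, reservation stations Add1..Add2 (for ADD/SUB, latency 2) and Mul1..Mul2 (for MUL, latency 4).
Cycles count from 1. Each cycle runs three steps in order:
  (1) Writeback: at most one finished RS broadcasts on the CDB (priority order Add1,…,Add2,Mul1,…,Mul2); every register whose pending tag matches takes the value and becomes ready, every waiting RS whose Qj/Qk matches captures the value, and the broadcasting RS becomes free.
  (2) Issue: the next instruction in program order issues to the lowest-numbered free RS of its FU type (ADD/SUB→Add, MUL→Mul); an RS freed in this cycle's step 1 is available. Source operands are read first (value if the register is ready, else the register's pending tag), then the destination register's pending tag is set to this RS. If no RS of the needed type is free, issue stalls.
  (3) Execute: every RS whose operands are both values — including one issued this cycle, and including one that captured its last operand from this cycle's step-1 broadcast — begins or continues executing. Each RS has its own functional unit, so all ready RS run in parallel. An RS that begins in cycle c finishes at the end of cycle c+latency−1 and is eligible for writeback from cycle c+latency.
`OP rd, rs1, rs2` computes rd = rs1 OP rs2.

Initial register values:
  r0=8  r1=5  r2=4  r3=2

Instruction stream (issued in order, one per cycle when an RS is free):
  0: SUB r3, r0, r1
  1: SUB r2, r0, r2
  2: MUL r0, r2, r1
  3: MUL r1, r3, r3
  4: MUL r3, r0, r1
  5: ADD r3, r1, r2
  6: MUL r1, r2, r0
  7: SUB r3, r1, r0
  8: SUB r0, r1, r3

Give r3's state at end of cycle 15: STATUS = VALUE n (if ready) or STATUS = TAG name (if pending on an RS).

STATUS = TAG Add1

  c1: issue SUB r3<-Add1  regs: r0:8,r1:5,r2:4,r3:Add1
  c2: issue SUB r2<-Add2  regs: r0:8,r1:5,r2:Add2,r3:Add1
  c3: CDB Add1=3; issue MUL r0<-Mul1  regs: r0:Mul1,r1:5,r2:Add2,r3:3
  c4: CDB Add2=4; issue MUL r1<-Mul2  regs: r0:Mul1,r1:Mul2,r2:4,r3:3
  c5: stall  regs: r0:Mul1,r1:Mul2,r2:4,r3:3
  c6: stall  regs: r0:Mul1,r1:Mul2,r2:4,r3:3
  c7: stall  regs: r0:Mul1,r1:Mul2,r2:4,r3:3
  c8: CDB Mul1=20; issue MUL r3<-Mul1  regs: r0:20,r1:Mul2,r2:4,r3:Mul1
  c9: CDB Mul2=9; issue ADD r3<-Add1  regs: r0:20,r1:9,r2:4,r3:Add1
  c10: issue MUL r1<-Mul2  regs: r0:20,r1:Mul2,r2:4,r3:Add1
  c11: CDB Add1=13; issue SUB r3<-Add1  regs: r0:20,r1:Mul2,r2:4,r3:Add1
  c12: issue SUB r0<-Add2  regs: r0:Add2,r1:Mul2,r2:4,r3:Add1
  c13: CDB Mul1=180  regs: r0:Add2,r1:Mul2,r2:4,r3:Add1
  c14: CDB Mul2=80  regs: r0:Add2,r1:80,r2:4,r3:Add1
  c15: -  regs: r0:Add2,r1:80,r2:4,r3:Add1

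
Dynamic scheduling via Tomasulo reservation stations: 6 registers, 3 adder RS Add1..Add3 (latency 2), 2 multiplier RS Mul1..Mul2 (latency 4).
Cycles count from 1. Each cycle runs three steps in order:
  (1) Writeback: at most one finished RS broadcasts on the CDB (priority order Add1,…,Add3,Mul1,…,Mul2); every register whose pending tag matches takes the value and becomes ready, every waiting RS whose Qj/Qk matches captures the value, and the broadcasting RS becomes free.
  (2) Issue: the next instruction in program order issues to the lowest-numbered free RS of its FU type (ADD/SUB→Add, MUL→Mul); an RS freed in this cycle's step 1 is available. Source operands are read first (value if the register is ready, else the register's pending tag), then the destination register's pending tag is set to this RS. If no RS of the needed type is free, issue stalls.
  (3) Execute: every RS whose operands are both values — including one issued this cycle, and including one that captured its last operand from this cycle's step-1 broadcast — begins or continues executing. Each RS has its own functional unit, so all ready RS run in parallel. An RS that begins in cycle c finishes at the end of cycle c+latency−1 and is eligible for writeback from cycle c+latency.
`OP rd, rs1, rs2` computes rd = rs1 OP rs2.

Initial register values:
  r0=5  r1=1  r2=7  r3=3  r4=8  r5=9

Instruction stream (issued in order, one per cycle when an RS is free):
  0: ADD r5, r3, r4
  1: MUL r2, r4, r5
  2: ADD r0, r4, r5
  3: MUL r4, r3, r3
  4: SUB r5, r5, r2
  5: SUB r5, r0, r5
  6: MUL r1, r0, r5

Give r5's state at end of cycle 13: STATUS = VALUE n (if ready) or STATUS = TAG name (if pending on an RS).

  c1: issue ADD r5<-Add1  regs: r0:5,r1:1,r2:7,r3:3,r4:8,r5:Add1
  c2: issue MUL r2<-Mul1  regs: r0:5,r1:1,r2:Mul1,r3:3,r4:8,r5:Add1
  c3: CDB Add1=11; issue ADD r0<-Add1  regs: r0:Add1,r1:1,r2:Mul1,r3:3,r4:8,r5:11
  c4: issue MUL r4<-Mul2  regs: r0:Add1,r1:1,r2:Mul1,r3:3,r4:Mul2,r5:11
  c5: CDB Add1=19; issue SUB r5<-Add1  regs: r0:19,r1:1,r2:Mul1,r3:3,r4:Mul2,r5:Add1
  c6: issue SUB r5<-Add2  regs: r0:19,r1:1,r2:Mul1,r3:3,r4:Mul2,r5:Add2
  c7: CDB Mul1=88; issue MUL r1<-Mul1  regs: r0:19,r1:Mul1,r2:88,r3:3,r4:Mul2,r5:Add2
  c8: CDB Mul2=9  regs: r0:19,r1:Mul1,r2:88,r3:3,r4:9,r5:Add2
  c9: CDB Add1=-77  regs: r0:19,r1:Mul1,r2:88,r3:3,r4:9,r5:Add2
  c10: -  regs: r0:19,r1:Mul1,r2:88,r3:3,r4:9,r5:Add2
  c11: CDB Add2=96  regs: r0:19,r1:Mul1,r2:88,r3:3,r4:9,r5:96
  c12: -  regs: r0:19,r1:Mul1,r2:88,r3:3,r4:9,r5:96
  c13: -  regs: r0:19,r1:Mul1,r2:88,r3:3,r4:9,r5:96

STATUS = VALUE 96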